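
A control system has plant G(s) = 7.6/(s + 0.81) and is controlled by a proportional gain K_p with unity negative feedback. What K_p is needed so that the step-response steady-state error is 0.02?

K_p = 5.22

For a type-0 loop with proportional control, e_ss = 1/(1 + K_p·G(0)).
G(0) = 9.383. Require 1/(1 + K_p·9.383) = 0.02, so 1 + 9.383·K_p = 50.
K_p = (50 − 1)/9.383 = 5.22.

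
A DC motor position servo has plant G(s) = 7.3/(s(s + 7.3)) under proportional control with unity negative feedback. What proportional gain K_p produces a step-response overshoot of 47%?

From %OS = 100·exp(−πζ/√(1−ζ²)) = 47%, ζ = −ln(0.47)/√(π²+ln²(0.47)) = 0.2337.
Characteristic equation s² + 7.3s + 7.3K_p = 0 gives ζ = 7.3/(2√(7.3K_p)).
Setting ζ = 0.2337: √(7.3K_p) = 7.3/(2·0.2337) = 15.62, so K_p = 244/7.3 = 33.4.

K_p = 33.4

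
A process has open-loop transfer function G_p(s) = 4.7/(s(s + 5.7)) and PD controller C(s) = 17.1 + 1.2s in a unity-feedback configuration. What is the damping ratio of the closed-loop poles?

Forward path: (17.1 + 1.2s)·4.7/(s(s+5.7)). The closed-loop characteristic equation is s² + (5.7 + 4.7·1.2)s + 4.7·17.1 = 0.
That is s² + 11.34s + 80.37 = 0, so ω_n = 8.965 rad/s and ζ = 11.34/(2·8.965) = 0.6325.

ζ = 0.632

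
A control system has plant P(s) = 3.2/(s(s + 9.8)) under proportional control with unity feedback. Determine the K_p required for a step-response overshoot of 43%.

K_p = 111

From %OS = 100·exp(−πζ/√(1−ζ²)) = 43%, ζ = −ln(0.43)/√(π²+ln²(0.43)) = 0.2594.
Characteristic equation s² + 9.8s + 3.2K_p = 0 gives ζ = 9.8/(2√(3.2K_p)).
Setting ζ = 0.2594: √(3.2K_p) = 9.8/(2·0.2594) = 18.89, so K_p = 356.7/3.2 = 111.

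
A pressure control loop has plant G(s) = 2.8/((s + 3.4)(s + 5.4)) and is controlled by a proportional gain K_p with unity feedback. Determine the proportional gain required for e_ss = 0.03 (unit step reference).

K_p = 212

For a type-0 loop with proportional control, e_ss = 1/(1 + K_p·G(0)).
G(0) = 0.1525. Require 1/(1 + K_p·0.1525) = 0.03, so 1 + 0.1525·K_p = 33.33.
K_p = (33.33 − 1)/0.1525 = 212.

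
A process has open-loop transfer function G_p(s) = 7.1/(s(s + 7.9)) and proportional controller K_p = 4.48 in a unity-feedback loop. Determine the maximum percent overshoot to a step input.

4.58%

Closed-loop characteristic equation: s² + 7.9s + 31.81 = 0, so ω_n = 5.64 rad/s and ζ = 7.9/(2·5.64) = 0.7004.
%OS = 100·exp(−πζ/√(1−ζ²)) = 100·exp(−π·0.7004/√0.5095) = 4.58%.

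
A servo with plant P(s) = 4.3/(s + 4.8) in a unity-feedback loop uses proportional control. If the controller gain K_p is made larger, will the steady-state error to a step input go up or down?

The position error constant K_pos = K_p·P(0) grows with K_p, and e_ss = 1/(1+K_pos) falls.

decrease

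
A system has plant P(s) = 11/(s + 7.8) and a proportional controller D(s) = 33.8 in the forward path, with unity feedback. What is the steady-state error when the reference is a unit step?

The loop is type 0. Static position error constant K_pos = D(0)·P(0) = 33.8·1.41 = 47.67.
Steady-state error to a unit step: e_ss = 1/(1+K_pos) = 1/48.67 = 0.0205.

0.0205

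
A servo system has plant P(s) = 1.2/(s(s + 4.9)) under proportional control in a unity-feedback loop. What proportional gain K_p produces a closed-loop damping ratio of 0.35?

K_p = 40.8

Closed-loop characteristic equation: s² + 4.9s + K_p·1.2 = 0.
So ω_n = √(1.2K_p) and 2ζω_n = 4.9, giving ζ = 4.9/(2√(1.2K_p)).
Setting ζ = 0.35: √(1.2K_p) = 4.9/(2·0.35) = 7, so K_p = 49/1.2 = 40.8.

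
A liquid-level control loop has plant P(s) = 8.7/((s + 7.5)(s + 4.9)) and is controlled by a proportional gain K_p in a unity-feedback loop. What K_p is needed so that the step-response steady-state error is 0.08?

K_p = 48.6

The loop is type 0, so e_ss(step) = 1/(1 + K_pos) with K_pos = K_p·P(0).
P(0) = 0.2367. Require 1/(1 + K_p·0.2367) = 0.08, so 1 + 0.2367·K_p = 12.5.
K_p = (12.5 − 1)/0.2367 = 48.6.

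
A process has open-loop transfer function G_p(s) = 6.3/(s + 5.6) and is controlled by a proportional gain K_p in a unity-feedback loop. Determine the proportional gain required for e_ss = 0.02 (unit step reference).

Steady-state error for a unit step on this type-0 loop is 1/(1 + K_p·G_p(0)).
G_p(0) = 1.125. Require 1/(1 + K_p·1.125) = 0.02, so 1 + 1.125·K_p = 50.
K_p = (50 − 1)/1.125 = 43.6.

K_p = 43.6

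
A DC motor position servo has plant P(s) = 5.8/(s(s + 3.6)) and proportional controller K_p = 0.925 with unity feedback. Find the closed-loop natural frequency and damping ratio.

ω_n = 2.32 rad/s, ζ = 0.777

1 + K_p·P(s) = 0 gives s² + 3.6s + 5.365 = 0.
Matching s² + 2ζω_n s + ω_n²: ω_n = √5.365 = 2.316 rad/s and 2ζω_n = 3.6, so ζ = 3.6/(2·2.316) = 0.777.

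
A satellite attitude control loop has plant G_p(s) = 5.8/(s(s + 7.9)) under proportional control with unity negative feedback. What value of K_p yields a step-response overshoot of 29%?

K_p = 20

From %OS = 100·exp(−πζ/√(1−ζ²)) = 29%, ζ = −ln(0.29)/√(π²+ln²(0.29)) = 0.3666.
Characteristic equation s² + 7.9s + 5.8K_p = 0 gives ζ = 7.9/(2√(5.8K_p)).
Setting ζ = 0.3666: √(5.8K_p) = 7.9/(2·0.3666) = 10.77, so K_p = 116.1/5.8 = 20.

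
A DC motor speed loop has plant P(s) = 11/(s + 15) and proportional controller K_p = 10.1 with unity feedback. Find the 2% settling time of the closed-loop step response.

Closed-loop transfer function: T(s) = K_p·P(s)/(1 + K_p·P(s)) = 111.1/(s + 15 + 111.1) = 111.1/(s + 126.1).
Time constant τ = 1/126.1 = 0.00793 s, so the 2% settling time is about 4τ = 0.0317 s.

T_s ≈ 0.0317 s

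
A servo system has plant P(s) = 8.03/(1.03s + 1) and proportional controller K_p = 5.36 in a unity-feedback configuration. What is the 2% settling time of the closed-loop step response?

Closed loop: T(s) = K_p·P/(1+K_p·P) = 43.04/(1.03s + 1 + 43.04), with pole at s = −(1 + 43.04)/1.03 = −42.76.
τ = 1/42.76 = 0.02339 s, so 2% settling time ≈ 4τ = 0.0935 s.

T_s ≈ 0.0935 s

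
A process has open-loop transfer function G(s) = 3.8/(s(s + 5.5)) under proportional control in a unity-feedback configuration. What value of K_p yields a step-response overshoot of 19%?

K_p = 9.11

From %OS = 100·exp(−πζ/√(1−ζ²)) = 19%, ζ = −ln(0.19)/√(π²+ln²(0.19)) = 0.4673.
Characteristic equation s² + 5.5s + 3.8K_p = 0 gives ζ = 5.5/(2√(3.8K_p)).
Setting ζ = 0.4673: √(3.8K_p) = 5.5/(2·0.4673) = 5.884, so K_p = 34.62/3.8 = 9.11.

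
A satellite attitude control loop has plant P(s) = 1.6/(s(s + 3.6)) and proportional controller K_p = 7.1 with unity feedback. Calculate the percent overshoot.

13.7%

From 1 + K_pP(s) = 0: s² + 3.6s + 11.36 = 0 ⇒ ω_n = 3.37, ζ = 0.5341.
%OS = 100·exp(−πζ/√(1−ζ²)) = 100·exp(−π·0.5341/√0.7148) = 13.7%.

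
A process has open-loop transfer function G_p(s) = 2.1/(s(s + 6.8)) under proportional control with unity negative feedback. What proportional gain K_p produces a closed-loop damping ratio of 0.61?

Closed-loop characteristic equation: s² + 6.8s + K_p·2.1 = 0.
So ω_n = √(2.1K_p) and 2ζω_n = 6.8, giving ζ = 6.8/(2√(2.1K_p)).
Setting ζ = 0.61: √(2.1K_p) = 6.8/(2·0.61) = 5.574, so K_p = 31.07/2.1 = 14.8.

K_p = 14.8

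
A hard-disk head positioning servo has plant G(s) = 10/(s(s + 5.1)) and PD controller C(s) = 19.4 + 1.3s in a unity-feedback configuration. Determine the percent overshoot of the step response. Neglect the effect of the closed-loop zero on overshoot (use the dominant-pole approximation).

6.82%

Forward path: (19.4 + 1.3s)·10/(s(s+5.1)). The closed-loop characteristic equation is s² + (5.1 + 10·1.3)s + 10·19.4 = 0.
That is s² + 18.1s + 194 = 0, so ω_n = 13.93 rad/s and ζ = 18.1/(2·13.93) = 0.6498.
%OS = 100·exp(−πζ/√(1−ζ²)) = 6.82%.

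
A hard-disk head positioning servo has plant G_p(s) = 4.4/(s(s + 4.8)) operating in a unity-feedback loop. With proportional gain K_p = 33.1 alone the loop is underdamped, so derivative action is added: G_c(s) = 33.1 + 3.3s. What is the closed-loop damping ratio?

ζ = 0.8

Forward path: (33.1 + 3.3s)·4.4/(s(s+4.8)). The closed-loop characteristic equation is s² + (4.8 + 4.4·3.3)s + 4.4·33.1 = 0.
That is s² + 19.32s + 145.6 = 0, so ω_n = 12.07 rad/s and ζ = 19.32/(2·12.07) = 0.8005.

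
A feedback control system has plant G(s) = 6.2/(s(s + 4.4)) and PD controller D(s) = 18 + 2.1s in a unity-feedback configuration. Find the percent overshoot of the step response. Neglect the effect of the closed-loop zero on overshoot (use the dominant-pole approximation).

1.03%

Forward path: (18 + 2.1s)·6.2/(s(s+4.4)). The closed-loop characteristic equation is s² + (4.4 + 6.2·2.1)s + 6.2·18 = 0.
That is s² + 17.42s + 111.6 = 0, so ω_n = 10.56 rad/s and ζ = 17.42/(2·10.56) = 0.8245.
%OS = 100·exp(−πζ/√(1−ζ²)) = 1.03%.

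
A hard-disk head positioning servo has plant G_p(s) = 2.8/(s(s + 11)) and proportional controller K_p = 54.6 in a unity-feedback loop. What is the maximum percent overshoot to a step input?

21%

The closed-loop denominator s² + 11s + 152.9 gives ω_n = √152.9 = 12.36 and ζ = 11/(2ω_n) = 0.4448.
%OS = 100·exp(−πζ/√(1−ζ²)) = 100·exp(−π·0.4448/√0.8021) = 21%.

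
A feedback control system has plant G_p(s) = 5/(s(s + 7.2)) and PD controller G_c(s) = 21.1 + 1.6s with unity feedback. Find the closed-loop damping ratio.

ζ = 0.74

Forward path: (21.1 + 1.6s)·5/(s(s+7.2)). The closed-loop characteristic equation is s² + (7.2 + 5·1.6)s + 5·21.1 = 0.
That is s² + 15.2s + 105.5 = 0, so ω_n = 10.27 rad/s and ζ = 15.2/(2·10.27) = 0.7399.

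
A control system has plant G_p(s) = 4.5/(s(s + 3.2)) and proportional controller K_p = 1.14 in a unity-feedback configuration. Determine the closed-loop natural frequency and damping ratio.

ω_n = 2.26 rad/s, ζ = 0.706

With unity feedback the closed-loop characteristic equation is s² + 3.2s + 1.14·4.5 = s² + 3.2s + 5.13 = 0.
Matching s² + 2ζω_n s + ω_n²: ω_n = √5.13 = 2.265 rad/s and 2ζω_n = 3.2, so ζ = 3.2/(2·2.265) = 0.706.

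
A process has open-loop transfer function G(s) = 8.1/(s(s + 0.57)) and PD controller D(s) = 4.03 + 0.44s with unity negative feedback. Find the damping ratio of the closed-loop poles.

Forward path: (4.03 + 0.44s)·8.1/(s(s+0.57)). The closed-loop characteristic equation is s² + (0.57 + 8.1·0.44)s + 8.1·4.03 = 0.
That is s² + 4.134s + 32.64 = 0, so ω_n = 5.713 rad/s and ζ = 4.134/(2·5.713) = 0.3618.

ζ = 0.362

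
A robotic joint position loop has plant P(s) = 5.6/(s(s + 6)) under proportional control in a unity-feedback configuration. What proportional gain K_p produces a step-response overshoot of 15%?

From %OS = 100·exp(−πζ/√(1−ζ²)) = 15%, ζ = −ln(0.15)/√(π²+ln²(0.15)) = 0.5169.
Characteristic equation s² + 6s + 5.6K_p = 0 gives ζ = 6/(2√(5.6K_p)).
Setting ζ = 0.5169: √(5.6K_p) = 6/(2·0.5169) = 5.803, so K_p = 33.68/5.6 = 6.01.

K_p = 6.01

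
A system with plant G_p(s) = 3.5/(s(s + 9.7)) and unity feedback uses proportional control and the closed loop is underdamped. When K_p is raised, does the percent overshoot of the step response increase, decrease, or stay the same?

increase

Characteristic equation s² + 9.7s + K_p·3.5 = 0: raising K_p raises ω_n while 2ζω_n = 9.7 is fixed, so ζ falls and overshoot grows.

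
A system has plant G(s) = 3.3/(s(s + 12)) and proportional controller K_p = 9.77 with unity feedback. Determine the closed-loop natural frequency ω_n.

ω_n = 5.68 rad/s

The closed-loop denominator is s(s+12) + 9.77·3.3 = s² + 12s + 32.24.
So ω_n² = 32.24 ⇒ ω_n = 5.678 rad/s, and ζ = 12/(2ω_n) = 1.06.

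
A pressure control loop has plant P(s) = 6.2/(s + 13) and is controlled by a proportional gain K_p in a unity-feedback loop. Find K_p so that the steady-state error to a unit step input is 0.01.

K_p = 208

For a type-0 loop with proportional control, e_ss = 1/(1 + K_p·P(0)).
P(0) = 0.4769. Require 1/(1 + K_p·0.4769) = 0.01, so 1 + 0.4769·K_p = 100.
K_p = (100 − 1)/0.4769 = 208.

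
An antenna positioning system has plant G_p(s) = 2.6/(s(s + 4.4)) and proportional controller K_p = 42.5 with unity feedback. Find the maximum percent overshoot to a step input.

The closed-loop denominator s² + 4.4s + 110.5 gives ω_n = √110.5 = 10.51 and ζ = 4.4/(2ω_n) = 0.2093.
%OS = 100·exp(−πζ/√(1−ζ²)) = 100·exp(−π·0.2093/√0.9562) = 51%.

51%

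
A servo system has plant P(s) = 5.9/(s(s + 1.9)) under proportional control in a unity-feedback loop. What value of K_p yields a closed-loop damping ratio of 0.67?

Closed-loop characteristic equation: s² + 1.9s + K_p·5.9 = 0.
So ω_n = √(5.9K_p) and 2ζω_n = 1.9, giving ζ = 1.9/(2√(5.9K_p)).
Setting ζ = 0.67: √(5.9K_p) = 1.9/(2·0.67) = 1.418, so K_p = 2.01/5.9 = 0.341.

K_p = 0.341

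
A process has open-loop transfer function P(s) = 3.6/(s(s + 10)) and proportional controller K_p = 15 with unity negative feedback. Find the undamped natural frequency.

ω_n = 7.35 rad/s

The closed-loop denominator is s(s+10) + 15·3.6 = s² + 10s + 54.
So ω_n² = 54 ⇒ ω_n = 7.348 rad/s, and ζ = 10/(2ω_n) = 0.68.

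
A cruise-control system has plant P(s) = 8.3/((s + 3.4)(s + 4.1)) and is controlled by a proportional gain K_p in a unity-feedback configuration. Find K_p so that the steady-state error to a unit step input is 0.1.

The loop is type 0, so e_ss(step) = 1/(1 + K_pos) with K_pos = K_p·P(0).
P(0) = 0.5954. Require 1/(1 + K_p·0.5954) = 0.1, so 1 + 0.5954·K_p = 10.
K_p = (10 − 1)/0.5954 = 15.1.

K_p = 15.1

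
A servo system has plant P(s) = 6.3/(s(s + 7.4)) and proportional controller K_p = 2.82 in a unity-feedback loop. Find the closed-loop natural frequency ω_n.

ω_n = 4.21 rad/s

With unity feedback the closed-loop characteristic equation is s² + 7.4s + 2.82·6.3 = s² + 7.4s + 17.77 = 0.
So ω_n² = 17.77 ⇒ ω_n = 4.215 rad/s, and ζ = 7.4/(2ω_n) = 0.878.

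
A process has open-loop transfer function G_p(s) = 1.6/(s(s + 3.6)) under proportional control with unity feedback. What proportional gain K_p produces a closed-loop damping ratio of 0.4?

K_p = 12.7

Closed-loop characteristic equation: s² + 3.6s + K_p·1.6 = 0.
So ω_n = √(1.6K_p) and 2ζω_n = 3.6, giving ζ = 3.6/(2√(1.6K_p)).
Setting ζ = 0.4: √(1.6K_p) = 3.6/(2·0.4) = 4.5, so K_p = 20.25/1.6 = 12.7.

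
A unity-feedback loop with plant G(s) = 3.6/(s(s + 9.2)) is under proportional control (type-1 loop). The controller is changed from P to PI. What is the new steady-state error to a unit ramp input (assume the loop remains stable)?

The integrator raises the loop to type 2, so K_v → ∞ and e_ss to a ramp is zero.

0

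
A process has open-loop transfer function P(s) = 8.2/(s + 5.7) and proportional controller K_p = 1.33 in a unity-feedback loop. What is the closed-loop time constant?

Closed-loop transfer function: T(s) = K_p·P(s)/(1 + K_p·P(s)) = 10.91/(s + 5.7 + 10.91) = 10.91/(s + 16.61).
Time constant τ = 1/16.61 = 0.0602 s.

τ = 0.0602 s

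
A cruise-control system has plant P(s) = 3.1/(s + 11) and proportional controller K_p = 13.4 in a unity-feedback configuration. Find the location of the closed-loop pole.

Closed-loop transfer function: T(s) = K_p·P(s)/(1 + K_p·P(s)) = 41.54/(s + 11 + 41.54) = 41.54/(s + 52.54).
The closed-loop pole is at s = −52.54.

s = -52.54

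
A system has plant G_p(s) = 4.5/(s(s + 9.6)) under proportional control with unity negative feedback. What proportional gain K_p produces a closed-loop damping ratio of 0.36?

K_p = 39.5

Closed-loop characteristic equation: s² + 9.6s + K_p·4.5 = 0.
So ω_n = √(4.5K_p) and 2ζω_n = 9.6, giving ζ = 9.6/(2√(4.5K_p)).
Setting ζ = 0.36: √(4.5K_p) = 9.6/(2·0.36) = 13.33, so K_p = 177.8/4.5 = 39.5.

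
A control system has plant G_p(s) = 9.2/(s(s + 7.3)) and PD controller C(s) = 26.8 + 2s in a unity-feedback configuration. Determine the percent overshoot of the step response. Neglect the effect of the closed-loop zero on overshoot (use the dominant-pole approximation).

Forward path: (26.8 + 2s)·9.2/(s(s+7.3)). The closed-loop characteristic equation is s² + (7.3 + 9.2·2)s + 9.2·26.8 = 0.
That is s² + 25.7s + 246.6 = 0, so ω_n = 15.7 rad/s and ζ = 25.7/(2·15.7) = 0.8184.
%OS = 100·exp(−πζ/√(1−ζ²)) = 1.14%.

1.14%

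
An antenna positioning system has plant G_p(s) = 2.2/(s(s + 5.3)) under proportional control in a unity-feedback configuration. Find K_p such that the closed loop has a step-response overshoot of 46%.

From %OS = 100·exp(−πζ/√(1−ζ²)) = 46%, ζ = −ln(0.46)/√(π²+ln²(0.46)) = 0.24.
Characteristic equation s² + 5.3s + 2.2K_p = 0 gives ζ = 5.3/(2√(2.2K_p)).
Setting ζ = 0.24: √(2.2K_p) = 5.3/(2·0.24) = 11.04, so K_p = 122/2.2 = 55.4.

K_p = 55.4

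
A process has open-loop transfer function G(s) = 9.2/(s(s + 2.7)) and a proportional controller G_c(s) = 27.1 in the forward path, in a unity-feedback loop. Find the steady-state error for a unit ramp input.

The loop has one pole at the origin (type 1). Velocity error constant K_v = lim_{s→0} s·G_c(s)G(s) = 27.1·9.2/2.7 = 92.34.
Steady-state error to a unit ramp: e_ss = 1/K_v = 0.0108.

0.0108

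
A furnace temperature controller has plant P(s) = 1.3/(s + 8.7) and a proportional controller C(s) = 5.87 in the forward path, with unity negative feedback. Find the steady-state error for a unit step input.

0.533

The loop is type 0. Static position error constant K_pos = C(0)·P(0) = 5.87·0.1494 = 0.8771.
Steady-state error to a unit step: e_ss = 1/(1+K_pos) = 1/1.877 = 0.533.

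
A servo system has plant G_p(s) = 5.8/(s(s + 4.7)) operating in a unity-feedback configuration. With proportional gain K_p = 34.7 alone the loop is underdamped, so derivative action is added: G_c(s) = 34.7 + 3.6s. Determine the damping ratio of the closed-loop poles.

ζ = 0.902

Forward path: (34.7 + 3.6s)·5.8/(s(s+4.7)). The closed-loop characteristic equation is s² + (4.7 + 5.8·3.6)s + 5.8·34.7 = 0.
That is s² + 25.58s + 201.3 = 0, so ω_n = 14.19 rad/s and ζ = 25.58/(2·14.19) = 0.9016.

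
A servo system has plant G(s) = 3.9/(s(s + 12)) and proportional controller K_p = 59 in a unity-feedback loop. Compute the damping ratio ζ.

1 + K_p·G(s) = 0 gives s² + 12s + 230.1 = 0.
Matching s² + 2ζω_n s + ω_n²: ω_n = √230.1 = 15.17 rad/s and 2ζω_n = 12, so ζ = 12/(2·15.17) = 0.396.

ζ = 0.396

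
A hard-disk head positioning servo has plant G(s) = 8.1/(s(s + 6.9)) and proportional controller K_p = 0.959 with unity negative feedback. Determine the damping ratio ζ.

With unity feedback the closed-loop characteristic equation is s² + 6.9s + 0.959·8.1 = s² + 6.9s + 7.768 = 0.
Matching s² + 2ζω_n s + ω_n²: ω_n = √7.768 = 2.787 rad/s and 2ζω_n = 6.9, so ζ = 6.9/(2·2.787) = 1.24.

ζ = 1.24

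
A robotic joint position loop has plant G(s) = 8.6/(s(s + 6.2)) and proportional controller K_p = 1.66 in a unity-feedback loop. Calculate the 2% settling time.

T_s ≈ 1.29 s

Closed-loop characteristic equation: s² + 6.2s + 14.28 = 0, so ω_n = 3.778 rad/s and ζ = 6.2/(2·3.778) = 0.8205.
2% settling time T_s ≈ 4/(ζω_n) = 4/3.1 = 1.29 s.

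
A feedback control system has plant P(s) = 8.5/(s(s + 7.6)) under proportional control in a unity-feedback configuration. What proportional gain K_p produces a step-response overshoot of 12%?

K_p = 5.43

From %OS = 100·exp(−πζ/√(1−ζ²)) = 12%, ζ = −ln(0.12)/√(π²+ln²(0.12)) = 0.5594.
Characteristic equation s² + 7.6s + 8.5K_p = 0 gives ζ = 7.6/(2√(8.5K_p)).
Setting ζ = 0.5594: √(8.5K_p) = 7.6/(2·0.5594) = 6.793, so K_p = 46.14/8.5 = 5.43.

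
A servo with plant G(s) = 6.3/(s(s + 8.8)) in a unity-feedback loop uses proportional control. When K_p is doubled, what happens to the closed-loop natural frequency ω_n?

increase

ω_n = √(6.3·K_p), which grows with K_p.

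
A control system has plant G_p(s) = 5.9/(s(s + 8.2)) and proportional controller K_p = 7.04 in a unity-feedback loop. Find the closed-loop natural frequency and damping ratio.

ω_n = 6.44 rad/s, ζ = 0.636

The closed-loop denominator is s(s+8.2) + 7.04·5.9 = s² + 8.2s + 41.54.
So ω_n² = 41.54 ⇒ ω_n = 6.445 rad/s, and ζ = 8.2/(2ω_n) = 0.636.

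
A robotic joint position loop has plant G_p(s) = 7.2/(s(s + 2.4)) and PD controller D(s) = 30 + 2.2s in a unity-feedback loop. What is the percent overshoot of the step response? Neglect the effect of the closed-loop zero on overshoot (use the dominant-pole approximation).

8.32%

Forward path: (30 + 2.2s)·7.2/(s(s+2.4)). The closed-loop characteristic equation is s² + (2.4 + 7.2·2.2)s + 7.2·30 = 0.
That is s² + 18.24s + 216 = 0, so ω_n = 14.7 rad/s and ζ = 18.24/(2·14.7) = 0.6205.
%OS = 100·exp(−πζ/√(1−ζ²)) = 8.32%.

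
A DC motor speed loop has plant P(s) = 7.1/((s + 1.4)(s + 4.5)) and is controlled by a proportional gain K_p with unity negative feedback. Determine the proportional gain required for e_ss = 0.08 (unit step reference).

For a type-0 loop with proportional control, e_ss = 1/(1 + K_p·P(0)).
P(0) = 1.127. Require 1/(1 + K_p·1.127) = 0.08, so 1 + 1.127·K_p = 12.5.
K_p = (12.5 − 1)/1.127 = 10.2.

K_p = 10.2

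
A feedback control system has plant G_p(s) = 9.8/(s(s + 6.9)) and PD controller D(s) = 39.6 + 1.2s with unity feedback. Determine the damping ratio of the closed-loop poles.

Forward path: (39.6 + 1.2s)·9.8/(s(s+6.9)). The closed-loop characteristic equation is s² + (6.9 + 9.8·1.2)s + 9.8·39.6 = 0.
That is s² + 18.66s + 388.1 = 0, so ω_n = 19.7 rad/s and ζ = 18.66/(2·19.7) = 0.4736.

ζ = 0.474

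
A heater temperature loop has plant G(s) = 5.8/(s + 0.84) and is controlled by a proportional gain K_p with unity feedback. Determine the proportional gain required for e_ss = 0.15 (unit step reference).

K_p = 0.821

Steady-state error for a unit step on this type-0 loop is 1/(1 + K_p·G(0)).
G(0) = 6.905. Require 1/(1 + K_p·6.905) = 0.15, so 1 + 6.905·K_p = 6.667.
K_p = (6.667 − 1)/6.905 = 0.821.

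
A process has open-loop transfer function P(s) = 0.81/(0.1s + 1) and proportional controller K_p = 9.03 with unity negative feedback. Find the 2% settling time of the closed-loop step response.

Closed loop: T(s) = K_p·P/(1+K_p·P) = 7.314/(0.1s + 1 + 7.314), with pole at s = −(1 + 7.314)/0.1 = −83.14.
τ = 1/83.14 = 0.01203 s, so 2% settling time ≈ 4τ = 0.0481 s.

T_s ≈ 0.0481 s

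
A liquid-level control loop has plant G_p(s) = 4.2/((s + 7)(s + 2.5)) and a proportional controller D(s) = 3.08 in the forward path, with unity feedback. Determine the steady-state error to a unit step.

The loop is type 0. Static position error constant K_pos = D(0)·G_p(0) = 3.08·0.24 = 0.7392.
Steady-state error to a unit step: e_ss = 1/(1+K_pos) = 1/1.739 = 0.575.

0.575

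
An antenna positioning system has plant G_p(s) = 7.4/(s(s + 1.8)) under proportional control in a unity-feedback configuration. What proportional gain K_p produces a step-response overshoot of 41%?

From %OS = 100·exp(−πζ/√(1−ζ²)) = 41%, ζ = −ln(0.41)/√(π²+ln²(0.41)) = 0.273.
Characteristic equation s² + 1.8s + 7.4K_p = 0 gives ζ = 1.8/(2√(7.4K_p)).
Setting ζ = 0.273: √(7.4K_p) = 1.8/(2·0.273) = 3.296, so K_p = 10.87/7.4 = 1.47.

K_p = 1.47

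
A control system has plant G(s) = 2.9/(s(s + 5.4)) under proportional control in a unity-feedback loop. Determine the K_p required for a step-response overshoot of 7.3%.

K_p = 6.14

From %OS = 100·exp(−πζ/√(1−ζ²)) = 7.3%, ζ = −ln(0.073)/√(π²+ln²(0.073)) = 0.6401.
Characteristic equation s² + 5.4s + 2.9K_p = 0 gives ζ = 5.4/(2√(2.9K_p)).
Setting ζ = 0.6401: √(2.9K_p) = 5.4/(2·0.6401) = 4.218, so K_p = 17.79/2.9 = 6.14.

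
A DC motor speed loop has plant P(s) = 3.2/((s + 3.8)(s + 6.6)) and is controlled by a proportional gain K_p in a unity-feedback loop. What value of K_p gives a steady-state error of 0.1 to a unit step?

The loop is type 0, so e_ss(step) = 1/(1 + K_pos) with K_pos = K_p·P(0).
P(0) = 0.1276. Require 1/(1 + K_p·0.1276) = 0.1, so 1 + 0.1276·K_p = 10.
K_p = (10 − 1)/0.1276 = 70.5.

K_p = 70.5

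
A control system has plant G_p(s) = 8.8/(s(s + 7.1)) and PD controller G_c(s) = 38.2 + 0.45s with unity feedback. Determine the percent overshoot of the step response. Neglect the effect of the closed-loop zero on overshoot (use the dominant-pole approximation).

37%

Forward path: (38.2 + 0.45s)·8.8/(s(s+7.1)). The closed-loop characteristic equation is s² + (7.1 + 8.8·0.45)s + 8.8·38.2 = 0.
That is s² + 11.06s + 336.2 = 0, so ω_n = 18.33 rad/s and ζ = 11.06/(2·18.33) = 0.3016.
%OS = 100·exp(−πζ/√(1−ζ²)) = 37%.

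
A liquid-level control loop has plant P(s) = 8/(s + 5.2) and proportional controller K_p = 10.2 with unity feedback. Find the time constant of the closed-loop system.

τ = 0.0115 s

Closed-loop transfer function: T(s) = K_p·P(s)/(1 + K_p·P(s)) = 81.6/(s + 5.2 + 81.6) = 81.6/(s + 86.8).
Time constant τ = 1/86.8 = 0.0115 s.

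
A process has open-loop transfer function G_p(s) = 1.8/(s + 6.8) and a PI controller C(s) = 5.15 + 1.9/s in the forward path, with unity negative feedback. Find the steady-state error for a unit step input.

0

The open loop C(s)G_p(s) has a pole at the origin (type 1), so the static position error constant is infinite and e_ss = 1/(1+∞) = 0.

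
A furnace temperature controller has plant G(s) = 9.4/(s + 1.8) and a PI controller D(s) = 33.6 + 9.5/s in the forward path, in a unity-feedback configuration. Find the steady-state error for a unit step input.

0

The open loop D(s)G(s) has a pole at the origin (type 1), so the static position error constant is infinite and e_ss = 1/(1+∞) = 0.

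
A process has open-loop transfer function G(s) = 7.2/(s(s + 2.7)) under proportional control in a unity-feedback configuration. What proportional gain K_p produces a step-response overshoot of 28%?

From %OS = 100·exp(−πζ/√(1−ζ²)) = 28%, ζ = −ln(0.28)/√(π²+ln²(0.28)) = 0.3755.
Characteristic equation s² + 2.7s + 7.2K_p = 0 gives ζ = 2.7/(2√(7.2K_p)).
Setting ζ = 0.3755: √(7.2K_p) = 2.7/(2·0.3755) = 3.595, so K_p = 12.92/7.2 = 1.79.

K_p = 1.79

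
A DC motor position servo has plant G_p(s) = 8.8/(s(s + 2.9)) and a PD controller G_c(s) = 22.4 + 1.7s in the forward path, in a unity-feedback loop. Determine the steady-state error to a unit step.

The open loop G_c(s)G_p(s) has a pole at the origin (type 1), so the static position error constant is infinite and e_ss = 1/(1+∞) = 0.

0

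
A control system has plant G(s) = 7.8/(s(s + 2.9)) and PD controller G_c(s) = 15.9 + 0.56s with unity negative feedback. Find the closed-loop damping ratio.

ζ = 0.326

Forward path: (15.9 + 0.56s)·7.8/(s(s+2.9)). The closed-loop characteristic equation is s² + (2.9 + 7.8·0.56)s + 7.8·15.9 = 0.
That is s² + 7.268s + 124 = 0, so ω_n = 11.14 rad/s and ζ = 7.268/(2·11.14) = 0.3263.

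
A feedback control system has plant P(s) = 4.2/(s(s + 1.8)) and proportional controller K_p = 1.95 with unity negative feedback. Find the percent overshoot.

35.3%

From 1 + K_pP(s) = 0: s² + 1.8s + 8.19 = 0 ⇒ ω_n = 2.862, ζ = 0.3145.
%OS = 100·exp(−πζ/√(1−ζ²)) = 100·exp(−π·0.3145/√0.9011) = 35.3%.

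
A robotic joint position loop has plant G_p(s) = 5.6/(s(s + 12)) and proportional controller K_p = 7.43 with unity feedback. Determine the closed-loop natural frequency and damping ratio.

The closed-loop denominator is s(s+12) + 7.43·5.6 = s² + 12s + 41.61.
So ω_n² = 41.61 ⇒ ω_n = 6.45 rad/s, and ζ = 12/(2ω_n) = 0.93.

ω_n = 6.45 rad/s, ζ = 0.93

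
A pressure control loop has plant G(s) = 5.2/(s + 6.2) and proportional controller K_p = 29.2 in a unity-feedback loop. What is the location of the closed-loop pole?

s = -158

Closed-loop transfer function: T(s) = K_p·G(s)/(1 + K_p·G(s)) = 151.8/(s + 6.2 + 151.8) = 151.8/(s + 158).
The closed-loop pole is at s = −158.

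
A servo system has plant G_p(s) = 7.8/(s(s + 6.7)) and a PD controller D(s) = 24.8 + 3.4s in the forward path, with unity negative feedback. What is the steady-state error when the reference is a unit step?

0

The open loop D(s)G_p(s) has a pole at the origin (type 1), so the static position error constant is infinite and e_ss = 1/(1+∞) = 0.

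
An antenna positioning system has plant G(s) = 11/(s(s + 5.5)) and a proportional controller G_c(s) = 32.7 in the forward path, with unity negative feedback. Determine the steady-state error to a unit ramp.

The loop has one pole at the origin (type 1). Velocity error constant K_v = lim_{s→0} s·G_c(s)G(s) = 32.7·11/5.5 = 65.4.
Steady-state error to a unit ramp: e_ss = 1/K_v = 0.0153.

0.0153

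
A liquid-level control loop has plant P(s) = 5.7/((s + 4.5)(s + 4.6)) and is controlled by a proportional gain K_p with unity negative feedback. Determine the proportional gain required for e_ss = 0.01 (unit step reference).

For a type-0 loop with proportional control, e_ss = 1/(1 + K_p·P(0)).
P(0) = 0.2754. Require 1/(1 + K_p·0.2754) = 0.01, so 1 + 0.2754·K_p = 100.
K_p = (100 − 1)/0.2754 = 360.

K_p = 360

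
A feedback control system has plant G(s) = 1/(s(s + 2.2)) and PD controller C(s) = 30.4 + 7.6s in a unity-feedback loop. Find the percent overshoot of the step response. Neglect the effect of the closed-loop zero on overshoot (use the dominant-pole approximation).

Forward path: (30.4 + 7.6s)·1/(s(s+2.2)). The closed-loop characteristic equation is s² + (2.2 + 1·7.6)s + 1·30.4 = 0.
That is s² + 9.8s + 30.4 = 0, so ω_n = 5.514 rad/s and ζ = 9.8/(2·5.514) = 0.8887.
%OS = 100·exp(−πζ/√(1−ζ²)) = 0.227%.

0.227%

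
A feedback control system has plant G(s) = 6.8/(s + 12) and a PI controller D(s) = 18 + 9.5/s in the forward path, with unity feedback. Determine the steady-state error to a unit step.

0

The open loop D(s)G(s) has a pole at the origin (type 1), so the static position error constant is infinite and e_ss = 1/(1+∞) = 0.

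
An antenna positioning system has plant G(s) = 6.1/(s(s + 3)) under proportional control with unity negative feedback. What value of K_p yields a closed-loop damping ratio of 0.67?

K_p = 0.822

Closed-loop characteristic equation: s² + 3s + K_p·6.1 = 0.
So ω_n = √(6.1K_p) and 2ζω_n = 3, giving ζ = 3/(2√(6.1K_p)).
Setting ζ = 0.67: √(6.1K_p) = 3/(2·0.67) = 2.239, so K_p = 5.012/6.1 = 0.822.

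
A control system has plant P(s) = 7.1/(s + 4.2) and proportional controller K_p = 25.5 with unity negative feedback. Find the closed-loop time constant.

Closed-loop transfer function: T(s) = K_p·P(s)/(1 + K_p·P(s)) = 181/(s + 4.2 + 181) = 181/(s + 185.2).
Time constant τ = 1/185.2 = 0.0054 s.

τ = 0.0054 s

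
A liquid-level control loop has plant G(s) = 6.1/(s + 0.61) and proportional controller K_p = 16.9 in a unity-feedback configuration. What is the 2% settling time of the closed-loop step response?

T_s ≈ 0.0386 s

Closed-loop transfer function: T(s) = K_p·G(s)/(1 + K_p·G(s)) = 103.1/(s + 0.61 + 103.1) = 103.1/(s + 103.7).
Time constant τ = 1/103.7 = 0.009643 s, so the 2% settling time is about 4τ = 0.0386 s.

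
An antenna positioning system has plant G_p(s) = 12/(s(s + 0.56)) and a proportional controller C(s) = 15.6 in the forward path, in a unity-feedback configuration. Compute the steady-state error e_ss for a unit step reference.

The open loop C(s)G_p(s) has a pole at the origin (type 1), so the static position error constant is infinite and e_ss = 1/(1+∞) = 0.

0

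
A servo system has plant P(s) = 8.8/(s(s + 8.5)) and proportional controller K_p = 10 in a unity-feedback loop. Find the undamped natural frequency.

ω_n = 9.38 rad/s

1 + K_p·P(s) = 0 gives s² + 8.5s + 88 = 0.
So ω_n² = 88 ⇒ ω_n = 9.381 rad/s, and ζ = 8.5/(2ω_n) = 0.453.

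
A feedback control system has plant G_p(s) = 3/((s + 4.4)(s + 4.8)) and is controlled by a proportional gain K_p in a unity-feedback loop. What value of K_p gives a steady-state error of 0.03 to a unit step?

Steady-state error for a unit step on this type-0 loop is 1/(1 + K_p·G_p(0)).
G_p(0) = 0.142. Require 1/(1 + K_p·0.142) = 0.03, so 1 + 0.142·K_p = 33.33.
K_p = (33.33 − 1)/0.142 = 228.

K_p = 228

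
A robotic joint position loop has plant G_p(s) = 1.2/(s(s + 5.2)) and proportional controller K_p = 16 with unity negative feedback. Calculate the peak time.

T_p = 0.891 s

Closed-loop characteristic equation: s² + 5.2s + 19.2 = 0, so ω_n = 4.382 rad/s and ζ = 5.2/(2·4.382) = 0.5934.
Damped frequency ω_d = ω_n√(1−ζ²) = 3.527 rad/s, so peak time T_p = π/ω_d = 0.891 s.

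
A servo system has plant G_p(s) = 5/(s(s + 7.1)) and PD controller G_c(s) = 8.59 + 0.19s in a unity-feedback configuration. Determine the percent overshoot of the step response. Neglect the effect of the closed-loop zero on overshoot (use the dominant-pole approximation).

Forward path: (8.59 + 0.19s)·5/(s(s+7.1)). The closed-loop characteristic equation is s² + (7.1 + 5·0.19)s + 5·8.59 = 0.
That is s² + 8.05s + 42.95 = 0, so ω_n = 6.554 rad/s and ζ = 8.05/(2·6.554) = 0.6142.
%OS = 100·exp(−πζ/√(1−ζ²)) = 8.67%.

8.67%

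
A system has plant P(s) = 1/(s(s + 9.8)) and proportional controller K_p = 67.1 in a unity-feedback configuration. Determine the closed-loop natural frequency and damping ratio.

The closed-loop denominator is s(s+9.8) + 67.1·1 = s² + 9.8s + 67.1.
So ω_n² = 67.1 ⇒ ω_n = 8.191 rad/s, and ζ = 9.8/(2ω_n) = 0.598.

ω_n = 8.19 rad/s, ζ = 0.598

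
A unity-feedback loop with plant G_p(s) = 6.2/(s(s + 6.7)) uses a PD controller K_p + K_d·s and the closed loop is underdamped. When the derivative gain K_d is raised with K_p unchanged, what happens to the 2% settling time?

Characteristic equation s² + (6.7 + 6.2K_d)s + 6.2K_p = 0: raising K_d increases ζω_n = (6.7+6.2K_d)/2 while the loop stays underdamped, so T_s ≈ 4/(ζω_n) decreases.

decrease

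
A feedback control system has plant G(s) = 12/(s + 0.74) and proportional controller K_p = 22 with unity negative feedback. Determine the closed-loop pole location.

Closed-loop transfer function: T(s) = K_p·G(s)/(1 + K_p·G(s)) = 264/(s + 0.74 + 264) = 264/(s + 264.7).
The closed-loop pole is at s = −264.7.

s = -264.7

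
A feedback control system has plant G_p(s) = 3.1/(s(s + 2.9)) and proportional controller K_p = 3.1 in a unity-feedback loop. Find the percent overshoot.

19%

The closed-loop denominator s² + 2.9s + 9.61 gives ω_n = √9.61 = 3.1 and ζ = 2.9/(2ω_n) = 0.4677.
%OS = 100·exp(−πζ/√(1−ζ²)) = 100·exp(−π·0.4677/√0.7812) = 19%.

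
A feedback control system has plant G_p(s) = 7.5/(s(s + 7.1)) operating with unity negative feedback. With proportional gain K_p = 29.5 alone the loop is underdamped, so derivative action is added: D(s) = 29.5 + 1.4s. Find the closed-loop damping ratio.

Forward path: (29.5 + 1.4s)·7.5/(s(s+7.1)). The closed-loop characteristic equation is s² + (7.1 + 7.5·1.4)s + 7.5·29.5 = 0.
That is s² + 17.6s + 221.2 = 0, so ω_n = 14.87 rad/s and ζ = 17.6/(2·14.87) = 0.5916.

ζ = 0.592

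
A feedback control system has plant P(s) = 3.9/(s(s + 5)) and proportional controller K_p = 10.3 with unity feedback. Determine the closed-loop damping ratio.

The closed-loop denominator is s(s+5) + 10.3·3.9 = s² + 5s + 40.17.
So ω_n² = 40.17 ⇒ ω_n = 6.338 rad/s, and ζ = 5/(2ω_n) = 0.394.

ζ = 0.394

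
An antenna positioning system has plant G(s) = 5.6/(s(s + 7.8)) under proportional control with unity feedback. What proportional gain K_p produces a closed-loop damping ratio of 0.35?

Closed-loop characteristic equation: s² + 7.8s + K_p·5.6 = 0.
So ω_n = √(5.6K_p) and 2ζω_n = 7.8, giving ζ = 7.8/(2√(5.6K_p)).
Setting ζ = 0.35: √(5.6K_p) = 7.8/(2·0.35) = 11.14, so K_p = 124.2/5.6 = 22.2.

K_p = 22.2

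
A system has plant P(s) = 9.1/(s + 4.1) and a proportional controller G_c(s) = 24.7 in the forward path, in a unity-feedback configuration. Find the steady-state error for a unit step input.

The loop is type 0. Static position error constant K_pos = G_c(0)·P(0) = 24.7·2.22 = 54.82.
Steady-state error to a unit step: e_ss = 1/(1+K_pos) = 1/55.82 = 0.0179.

0.0179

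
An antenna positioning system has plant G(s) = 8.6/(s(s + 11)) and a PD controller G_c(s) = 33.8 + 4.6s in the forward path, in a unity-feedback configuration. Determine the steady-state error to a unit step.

The open loop G_c(s)G(s) has a pole at the origin (type 1), so the static position error constant is infinite and e_ss = 1/(1+∞) = 0.

0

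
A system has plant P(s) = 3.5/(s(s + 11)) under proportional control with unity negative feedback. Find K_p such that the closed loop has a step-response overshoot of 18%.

K_p = 37.7

From %OS = 100·exp(−πζ/√(1−ζ²)) = 18%, ζ = −ln(0.18)/√(π²+ln²(0.18)) = 0.4791.
Characteristic equation s² + 11s + 3.5K_p = 0 gives ζ = 11/(2√(3.5K_p)).
Setting ζ = 0.4791: √(3.5K_p) = 11/(2·0.4791) = 11.48, so K_p = 131.8/3.5 = 37.7.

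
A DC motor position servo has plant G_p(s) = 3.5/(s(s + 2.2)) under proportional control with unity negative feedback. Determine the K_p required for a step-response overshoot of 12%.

K_p = 1.1

From %OS = 100·exp(−πζ/√(1−ζ²)) = 12%, ζ = −ln(0.12)/√(π²+ln²(0.12)) = 0.5594.
Characteristic equation s² + 2.2s + 3.5K_p = 0 gives ζ = 2.2/(2√(3.5K_p)).
Setting ζ = 0.5594: √(3.5K_p) = 2.2/(2·0.5594) = 1.966, so K_p = 3.866/3.5 = 1.1.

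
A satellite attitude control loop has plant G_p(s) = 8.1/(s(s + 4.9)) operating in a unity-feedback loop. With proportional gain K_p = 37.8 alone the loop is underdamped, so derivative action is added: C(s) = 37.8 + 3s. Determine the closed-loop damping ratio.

Forward path: (37.8 + 3s)·8.1/(s(s+4.9)). The closed-loop characteristic equation is s² + (4.9 + 8.1·3)s + 8.1·37.8 = 0.
That is s² + 29.2s + 306.2 = 0, so ω_n = 17.5 rad/s and ζ = 29.2/(2·17.5) = 0.8344.

ζ = 0.834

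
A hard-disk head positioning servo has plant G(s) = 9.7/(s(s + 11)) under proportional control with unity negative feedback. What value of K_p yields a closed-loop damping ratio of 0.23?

K_p = 59

Closed-loop characteristic equation: s² + 11s + K_p·9.7 = 0.
So ω_n = √(9.7K_p) and 2ζω_n = 11, giving ζ = 11/(2√(9.7K_p)).
Setting ζ = 0.23: √(9.7K_p) = 11/(2·0.23) = 23.91, so K_p = 571.8/9.7 = 59.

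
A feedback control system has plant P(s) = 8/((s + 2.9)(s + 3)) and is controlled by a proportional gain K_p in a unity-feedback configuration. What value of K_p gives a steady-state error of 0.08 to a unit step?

K_p = 12.5

For a type-0 loop with proportional control, e_ss = 1/(1 + K_p·P(0)).
P(0) = 0.9195. Require 1/(1 + K_p·0.9195) = 0.08, so 1 + 0.9195·K_p = 12.5.
K_p = (12.5 − 1)/0.9195 = 12.5.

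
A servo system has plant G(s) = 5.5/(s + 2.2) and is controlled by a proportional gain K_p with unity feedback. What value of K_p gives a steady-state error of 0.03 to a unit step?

K_p = 12.9

Steady-state error for a unit step on this type-0 loop is 1/(1 + K_p·G(0)).
G(0) = 2.5. Require 1/(1 + K_p·2.5) = 0.03, so 1 + 2.5·K_p = 33.33.
K_p = (33.33 − 1)/2.5 = 12.9.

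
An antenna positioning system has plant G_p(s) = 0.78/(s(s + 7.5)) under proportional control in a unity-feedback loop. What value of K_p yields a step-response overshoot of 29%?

K_p = 134

From %OS = 100·exp(−πζ/√(1−ζ²)) = 29%, ζ = −ln(0.29)/√(π²+ln²(0.29)) = 0.3666.
Characteristic equation s² + 7.5s + 0.78K_p = 0 gives ζ = 7.5/(2√(0.78K_p)).
Setting ζ = 0.3666: √(0.78K_p) = 7.5/(2·0.3666) = 10.23, so K_p = 104.6/0.78 = 134.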